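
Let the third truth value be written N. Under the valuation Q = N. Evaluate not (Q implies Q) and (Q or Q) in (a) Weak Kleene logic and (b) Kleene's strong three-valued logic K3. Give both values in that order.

N; N

In Weak Kleene logic: Q implies Q = N implies N = N  [any arg is the third value ⇒ result is the third value]
not (Q implies Q) = not N = N
Q or Q = N or N = N
not (Q implies Q) and (Q or Q) = N and N = N
In Kleene's strong three-valued logic K3: Q implies Q = N implies N = N
not (Q implies Q) = not N = N
Q or Q = N or N = N
not (Q implies Q) and (Q or Q) = N and N = N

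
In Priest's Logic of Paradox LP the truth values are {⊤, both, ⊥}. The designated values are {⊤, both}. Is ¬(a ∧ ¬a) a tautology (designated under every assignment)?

Yes

Every assignment of a over {⊤, both, ⊥} gives a value in {⊤, both}.
In particular, with a=both: ¬(a ∧ ¬a) = both.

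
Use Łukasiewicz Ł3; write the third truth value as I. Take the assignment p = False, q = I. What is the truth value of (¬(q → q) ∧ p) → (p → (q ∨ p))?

True

q → q = I → I = True  [min(1, 1−½+½)]
¬(q → q) = ¬True = False
¬(q → q) ∧ p = False ∧ False = False
q ∨ p = I ∨ False = I
p → (q ∨ p) = False → I = True
(¬(q → q) ∧ p) → (p → (q ∨ p)) = False → True = True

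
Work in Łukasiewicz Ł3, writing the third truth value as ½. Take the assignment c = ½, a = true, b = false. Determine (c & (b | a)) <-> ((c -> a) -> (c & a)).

true

b | a = false | true = true
c & (b | a) = ½ & true = ½
c -> a = ½ -> true = true  [min(1, 1−½+1)]
c & a = ½ & true = ½
(c -> a) -> (c & a) = true -> ½ = ½
(c & (b | a)) <-> ((c -> a) -> (c & a)) = ½ <-> ½ = true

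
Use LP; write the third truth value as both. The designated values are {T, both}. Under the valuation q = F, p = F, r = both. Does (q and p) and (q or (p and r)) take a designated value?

No

q and p = F and F = F
p and r = F and both = F
q or (p and r) = F or F = F
(q and p) and (q or (p and r)) = F and F = F
F ∉ {T, both}.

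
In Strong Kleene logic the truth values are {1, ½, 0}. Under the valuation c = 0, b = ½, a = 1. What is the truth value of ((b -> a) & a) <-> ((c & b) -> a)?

1

b -> a = ½ -> 1 = 1
(b -> a) & a = 1 & 1 = 1
c & b = 0 & ½ = 0
(c & b) -> a = 0 -> 1 = 1
((b -> a) & a) <-> ((c & b) -> a) = 1 <-> 1 = 1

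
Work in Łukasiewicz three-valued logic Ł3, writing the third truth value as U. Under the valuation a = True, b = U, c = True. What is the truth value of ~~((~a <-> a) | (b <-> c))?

~a = ~True = False
~a <-> a = False <-> True = False
b <-> c = U <-> True = U
(~a <-> a) | (b <-> c) = False | U = U
~((~a <-> a) | (b <-> c)) = ~U = U
~~((~a <-> a) | (b <-> c)) = ~U = U

U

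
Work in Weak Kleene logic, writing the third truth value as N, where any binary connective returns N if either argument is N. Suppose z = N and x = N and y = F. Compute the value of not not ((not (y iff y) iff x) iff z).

y iff y = F iff F = T
not (y iff y) = not T = F
not (y iff y) iff x = F iff N = N
(not (y iff y) iff x) iff z = N iff N = N
not ((not (y iff y) iff x) iff z) = not N = N
not not ((not (y iff y) iff x) iff z) = not N = N

N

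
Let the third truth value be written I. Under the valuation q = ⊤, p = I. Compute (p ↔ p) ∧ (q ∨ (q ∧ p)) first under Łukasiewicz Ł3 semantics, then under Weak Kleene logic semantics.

In Łukasiewicz Ł3: p ↔ p = I ↔ I = ⊤  [1 − |½−½|]
q ∧ p = ⊤ ∧ I = I
q ∨ (q ∧ p) = ⊤ ∨ I = ⊤
(p ↔ p) ∧ (q ∨ (q ∧ p)) = ⊤ ∧ ⊤ = ⊤
In Weak Kleene logic: p ↔ p = I ↔ I = I
q ∧ p = ⊤ ∧ I = I
q ∨ (q ∧ p) = ⊤ ∨ I = I
(p ↔ p) ∧ (q ∨ (q ∧ p)) = I ∧ I = I
They differ because Łukasiewicz Ł3 and Weak Kleene logic treat I differently under the binary connectives.

⊤; I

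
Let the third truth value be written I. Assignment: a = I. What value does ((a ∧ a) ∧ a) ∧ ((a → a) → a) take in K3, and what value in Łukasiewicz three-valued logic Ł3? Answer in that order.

In K3: a ∧ a = I ∧ I = I
(a ∧ a) ∧ a = I ∧ I = I
a → a = I → I = I
(a → a) → a = I → I = I
((a ∧ a) ∧ a) ∧ ((a → a) → a) = I ∧ I = I
In Łukasiewicz three-valued logic Ł3: a ∧ a = I ∧ I = I
(a ∧ a) ∧ a = I ∧ I = I
a → a = I → I = True
(a → a) → a = True → I = I
((a ∧ a) ∧ a) ∧ ((a → a) → a) = I ∧ I = I

I; I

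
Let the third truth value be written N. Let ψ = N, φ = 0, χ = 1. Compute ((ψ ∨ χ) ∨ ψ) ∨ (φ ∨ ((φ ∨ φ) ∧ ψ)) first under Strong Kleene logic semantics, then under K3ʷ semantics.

1; N

In Strong Kleene logic: ψ ∨ χ = N ∨ 1 = 1
(ψ ∨ χ) ∨ ψ = 1 ∨ N = 1
φ ∨ φ = 0 ∨ 0 = 0
(φ ∨ φ) ∧ ψ = 0 ∧ N = 0
φ ∨ ((φ ∨ φ) ∧ ψ) = 0 ∨ 0 = 0
((ψ ∨ χ) ∨ ψ) ∨ (φ ∨ ((φ ∨ φ) ∧ ψ)) = 1 ∨ 0 = 1
In K3ʷ: ψ ∨ χ = N ∨ 1 = N
(ψ ∨ χ) ∨ ψ = N ∨ N = N
φ ∨ φ = 0 ∨ 0 = 0
(φ ∨ φ) ∧ ψ = 0 ∧ N = N
φ ∨ ((φ ∨ φ) ∧ ψ) = 0 ∨ N = N
((ψ ∨ χ) ∨ ψ) ∨ (φ ∨ ((φ ∨ φ) ∧ ψ)) = N ∨ N = N
They differ because Strong Kleene logic and K3ʷ treat N differently under the binary connectives.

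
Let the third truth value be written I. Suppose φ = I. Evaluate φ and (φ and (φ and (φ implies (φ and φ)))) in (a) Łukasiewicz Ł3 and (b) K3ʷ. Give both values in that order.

I; I

In Łukasiewicz Ł3: φ and φ = I and I = I
φ implies (φ and φ) = I implies I = T
φ and (φ implies (φ and φ)) = I and T = I
φ and (φ and (φ implies (φ and φ))) = I and I = I
φ and (φ and (φ and (φ implies (φ and φ)))) = I and I = I
In K3ʷ: φ and φ = I and I = I
φ implies (φ and φ) = I implies I = I  [any arg is the third value ⇒ result is the third value]
φ and (φ implies (φ and φ)) = I and I = I
φ and (φ and (φ implies (φ and φ))) = I and I = I
φ and (φ and (φ and (φ implies (φ and φ)))) = I and I = I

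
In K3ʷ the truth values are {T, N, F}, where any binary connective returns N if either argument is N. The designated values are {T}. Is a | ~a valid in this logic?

No

Countermodel: a=N gives N, which is not designated.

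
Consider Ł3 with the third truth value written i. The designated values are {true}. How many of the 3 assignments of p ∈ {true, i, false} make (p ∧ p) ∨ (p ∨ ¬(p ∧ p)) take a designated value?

2

p=true: true ✓
p=i: i ·
p=false: true ✓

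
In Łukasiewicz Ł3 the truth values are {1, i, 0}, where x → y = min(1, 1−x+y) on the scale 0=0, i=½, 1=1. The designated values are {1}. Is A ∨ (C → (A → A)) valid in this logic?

Every assignment of A, C over {1, i, 0} gives a value in {1}.
In particular, with A=i, C=i: A ∨ (C → (A → A)) = 1.

Yes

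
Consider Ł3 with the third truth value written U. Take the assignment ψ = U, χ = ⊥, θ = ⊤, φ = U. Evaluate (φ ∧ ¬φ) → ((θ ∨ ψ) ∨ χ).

¬φ = ¬U = U
φ ∧ ¬φ = U ∧ U = U
θ ∨ ψ = ⊤ ∨ U = ⊤
(θ ∨ ψ) ∨ χ = ⊤ ∨ ⊥ = ⊤
(φ ∧ ¬φ) → ((θ ∨ ψ) ∨ χ) = U → ⊤ = ⊤  [min(1, 1−½+1)]

⊤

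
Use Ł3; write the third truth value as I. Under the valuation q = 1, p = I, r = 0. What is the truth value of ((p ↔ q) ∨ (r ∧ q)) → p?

p ↔ q = I ↔ 1 = I  [1 − |½−1|]
r ∧ q = 0 ∧ 1 = 0
(p ↔ q) ∨ (r ∧ q) = I ∨ 0 = I
((p ↔ q) ∨ (r ∧ q)) → p = I → I = 1

1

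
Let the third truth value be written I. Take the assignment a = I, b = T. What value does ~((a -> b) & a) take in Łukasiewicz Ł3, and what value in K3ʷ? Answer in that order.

In Łukasiewicz Ł3: a -> b = I -> T = T  [min(1, 1−½+1)]
(a -> b) & a = T & I = I
~((a -> b) & a) = ~I = I
In K3ʷ: a -> b = I -> T = I
(a -> b) & a = I & I = I
~((a -> b) & a) = ~I = I

I; I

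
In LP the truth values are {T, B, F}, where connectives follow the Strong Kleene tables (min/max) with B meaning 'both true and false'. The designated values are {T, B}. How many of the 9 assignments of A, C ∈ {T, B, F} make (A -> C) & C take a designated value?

Of the 9 assignments, 6 give a value in {T, B}.

6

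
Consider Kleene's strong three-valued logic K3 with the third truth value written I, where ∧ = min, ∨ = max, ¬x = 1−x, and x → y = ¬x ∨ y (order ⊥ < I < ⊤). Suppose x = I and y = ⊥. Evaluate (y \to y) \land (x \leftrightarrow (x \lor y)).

I

y \to y = ⊥ \to ⊥ = ⊤
x \lor y = I \lor ⊥ = I
x \leftrightarrow (x \lor y) = I \leftrightarrow I = I
(y \to y) \land (x \leftrightarrow (x \lor y)) = ⊤ \land I = I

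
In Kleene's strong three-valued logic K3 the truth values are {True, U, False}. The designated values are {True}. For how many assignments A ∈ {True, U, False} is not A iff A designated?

0

A=True: False ·
A=U: U ·
A=False: False ·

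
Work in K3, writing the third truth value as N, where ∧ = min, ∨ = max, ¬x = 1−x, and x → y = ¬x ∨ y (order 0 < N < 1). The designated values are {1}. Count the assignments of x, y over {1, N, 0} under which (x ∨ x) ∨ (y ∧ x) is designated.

3

Designated under: (x=1, y=1); (x=1, y=N); (x=1, y=0).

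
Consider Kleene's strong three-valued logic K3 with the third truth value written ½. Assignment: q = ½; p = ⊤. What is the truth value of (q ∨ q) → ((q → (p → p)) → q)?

q ∨ q = ½ ∨ ½ = ½
p → p = ⊤ → ⊤ = ⊤
q → (p → p) = ½ → ⊤ = ⊤  [¬½ ∨ ⊤]
(q → (p → p)) → q = ⊤ → ½ = ½
(q ∨ q) → ((q → (p → p)) → q) = ½ → ½ = ½

½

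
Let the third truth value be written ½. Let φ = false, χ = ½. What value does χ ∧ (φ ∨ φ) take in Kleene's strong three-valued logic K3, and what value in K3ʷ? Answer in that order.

In Kleene's strong three-valued logic K3: φ ∨ φ = false ∨ false = false
χ ∧ (φ ∨ φ) = ½ ∧ false = false
In K3ʷ: φ ∨ φ = false ∨ false = false
χ ∧ (φ ∨ φ) = ½ ∧ false = ½
They differ because Kleene's strong three-valued logic K3 and K3ʷ treat ½ differently under the binary connectives.

false; ½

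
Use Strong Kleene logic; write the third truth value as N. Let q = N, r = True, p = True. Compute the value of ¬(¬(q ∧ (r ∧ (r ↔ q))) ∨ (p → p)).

r ↔ q = True ↔ N = N
r ∧ (r ↔ q) = True ∧ N = N
q ∧ (r ∧ (r ↔ q)) = N ∧ N = N
¬(q ∧ (r ∧ (r ↔ q))) = ¬N = N
p → p = True → True = True
¬(q ∧ (r ∧ (r ↔ q))) ∨ (p → p) = N ∨ True = True
¬(¬(q ∧ (r ∧ (r ↔ q))) ∨ (p → p)) = ¬True = False

False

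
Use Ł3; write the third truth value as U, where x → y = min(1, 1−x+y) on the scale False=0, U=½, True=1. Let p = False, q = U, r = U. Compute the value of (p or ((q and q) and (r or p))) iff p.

q and q = U and U = U
r or p = U or False = U
(q and q) and (r or p) = U and U = U
p or ((q and q) and (r or p)) = False or U = U
(p or ((q and q) and (r or p))) iff p = U iff False = U  [1 − |½−0|]

U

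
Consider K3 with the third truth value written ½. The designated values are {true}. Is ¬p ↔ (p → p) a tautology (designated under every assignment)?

No

Countermodel: p=true gives false, which is not designated.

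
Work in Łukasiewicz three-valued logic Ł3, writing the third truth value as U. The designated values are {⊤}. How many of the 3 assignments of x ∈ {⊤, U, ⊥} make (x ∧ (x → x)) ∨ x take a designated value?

1

x=⊤: ⊤ ✓
x=U: U ·
x=⊥: ⊥ ·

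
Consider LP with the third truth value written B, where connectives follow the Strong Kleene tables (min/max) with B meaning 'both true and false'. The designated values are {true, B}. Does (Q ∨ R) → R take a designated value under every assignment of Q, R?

No

Countermodel: Q=true, R=false gives false, which is not designated.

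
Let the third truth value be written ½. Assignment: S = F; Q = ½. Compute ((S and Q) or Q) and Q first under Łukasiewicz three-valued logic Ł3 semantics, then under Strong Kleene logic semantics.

In Łukasiewicz three-valued logic Ł3: S and Q = F and ½ = F
(S and Q) or Q = F or ½ = ½
((S and Q) or Q) and Q = ½ and ½ = ½
In Strong Kleene logic: S and Q = F and ½ = F
(S and Q) or Q = F or ½ = ½
((S and Q) or Q) and Q = ½ and ½ = ½

½; ½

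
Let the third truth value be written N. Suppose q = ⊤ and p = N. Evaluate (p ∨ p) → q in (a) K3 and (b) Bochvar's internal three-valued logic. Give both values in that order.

In K3: p ∨ p = N ∨ N = N
(p ∨ p) → q = N → ⊤ = ⊤
In Bochvar's internal three-valued logic: p ∨ p = N ∨ N = N
(p ∨ p) → q = N → ⊤ = N  [any arg is the third value ⇒ result is the third value]
They differ because K3 and Bochvar's internal three-valued logic treat N differently under the binary connectives.

⊤; N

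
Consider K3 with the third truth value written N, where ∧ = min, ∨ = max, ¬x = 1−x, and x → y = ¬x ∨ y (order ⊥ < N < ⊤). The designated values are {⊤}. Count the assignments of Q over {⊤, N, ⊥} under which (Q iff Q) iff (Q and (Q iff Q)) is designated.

Q=⊤: ⊤ ✓
Q=N: N ·
Q=⊥: ⊥ ·

1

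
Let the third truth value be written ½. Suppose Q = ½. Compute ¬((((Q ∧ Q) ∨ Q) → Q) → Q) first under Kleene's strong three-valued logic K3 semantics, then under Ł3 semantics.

½; ½

In Kleene's strong three-valued logic K3: Q ∧ Q = ½ ∧ ½ = ½
(Q ∧ Q) ∨ Q = ½ ∨ ½ = ½
((Q ∧ Q) ∨ Q) → Q = ½ → ½ = ½
(((Q ∧ Q) ∨ Q) → Q) → Q = ½ → ½ = ½
¬((((Q ∧ Q) ∨ Q) → Q) → Q) = ¬½ = ½
In Ł3: Q ∧ Q = ½ ∧ ½ = ½
(Q ∧ Q) ∨ Q = ½ ∨ ½ = ½
((Q ∧ Q) ∨ Q) → Q = ½ → ½ = true  [min(1, 1−½+½)]
(((Q ∧ Q) ∨ Q) → Q) → Q = true → ½ = ½
¬((((Q ∧ Q) ∨ Q) → Q) → Q) = ¬½ = ½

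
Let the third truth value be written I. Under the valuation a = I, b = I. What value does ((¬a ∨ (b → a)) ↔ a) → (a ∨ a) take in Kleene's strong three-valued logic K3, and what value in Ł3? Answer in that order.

I; True

In Kleene's strong three-valued logic K3: ¬a = ¬I = I
b → a = I → I = I
¬a ∨ (b → a) = I ∨ I = I
(¬a ∨ (b → a)) ↔ a = I ↔ I = I
a ∨ a = I ∨ I = I
((¬a ∨ (b → a)) ↔ a) → (a ∨ a) = I → I = I
In Ł3: ¬a = ¬I = I
b → a = I → I = True  [min(1, 1−½+½)]
¬a ∨ (b → a) = I ∨ True = True
(¬a ∨ (b → a)) ↔ a = True ↔ I = I
a ∨ a = I ∨ I = I
((¬a ∨ (b → a)) ↔ a) → (a ∨ a) = I → I = True
They differ because Kleene's strong three-valued logic K3 and Ł3 treat I differently under implication.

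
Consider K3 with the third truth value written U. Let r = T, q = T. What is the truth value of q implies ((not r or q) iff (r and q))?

not r = not T = F
not r or q = F or T = T
r and q = T and T = T
(not r or q) iff (r and q) = T iff T = T
q implies ((not r or q) iff (r and q)) = T implies T = T

T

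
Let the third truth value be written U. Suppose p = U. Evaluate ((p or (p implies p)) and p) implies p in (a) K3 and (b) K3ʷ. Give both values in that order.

U; U

In K3: p implies p = U implies U = U  [not U or U]
p or (p implies p) = U or U = U
(p or (p implies p)) and p = U and U = U
((p or (p implies p)) and p) implies p = U implies U = U
In K3ʷ: p implies p = U implies U = U  [any arg is the third value ⇒ result is the third value]
p or (p implies p) = U or U = U
(p or (p implies p)) and p = U and U = U
((p or (p implies p)) and p) implies p = U implies U = U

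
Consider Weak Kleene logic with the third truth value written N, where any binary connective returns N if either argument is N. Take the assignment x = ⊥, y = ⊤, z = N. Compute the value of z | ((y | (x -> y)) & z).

x -> y = ⊥ -> ⊤ = ⊤
y | (x -> y) = ⊤ | ⊤ = ⊤
(y | (x -> y)) & z = ⊤ & N = N
z | ((y | (x -> y)) & z) = N | N = N

N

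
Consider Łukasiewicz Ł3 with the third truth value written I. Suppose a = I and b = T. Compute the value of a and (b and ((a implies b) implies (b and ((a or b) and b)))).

a implies b = I implies T = T  [min(1, 1−½+1)]
a or b = I or T = T
(a or b) and b = T and T = T
b and ((a or b) and b) = T and T = T
(a implies b) implies (b and ((a or b) and b)) = T implies T = T
b and ((a implies b) implies (b and ((a or b) and b))) = T and T = T
a and (b and ((a implies b) implies (b and ((a or b) and b)))) = I and T = I

I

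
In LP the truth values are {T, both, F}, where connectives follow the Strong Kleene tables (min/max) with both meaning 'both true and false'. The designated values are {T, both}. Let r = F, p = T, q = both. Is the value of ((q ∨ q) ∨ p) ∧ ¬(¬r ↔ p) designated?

q ∨ q = both ∨ both = both
(q ∨ q) ∨ p = both ∨ T = T
¬r = ¬F = T
¬r ↔ p = T ↔ T = T
¬(¬r ↔ p) = ¬T = F
((q ∨ q) ∨ p) ∧ ¬(¬r ↔ p) = T ∧ F = F
F ∉ {T, both}.

No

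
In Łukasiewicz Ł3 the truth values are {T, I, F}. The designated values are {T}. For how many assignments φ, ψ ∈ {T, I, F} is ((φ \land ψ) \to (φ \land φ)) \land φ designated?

Designated under: (φ=T, ψ=T); (φ=T, ψ=I); (φ=T, ψ=F).

3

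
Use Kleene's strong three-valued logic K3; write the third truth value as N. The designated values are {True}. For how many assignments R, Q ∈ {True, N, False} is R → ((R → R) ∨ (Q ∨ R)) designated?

Of the 9 assignments, 7 give a value in {True}.

7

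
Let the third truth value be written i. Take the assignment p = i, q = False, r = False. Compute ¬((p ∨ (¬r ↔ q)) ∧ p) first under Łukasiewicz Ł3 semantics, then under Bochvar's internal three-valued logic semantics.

i; i

In Łukasiewicz Ł3: ¬r = ¬False = True
¬r ↔ q = True ↔ False = False
p ∨ (¬r ↔ q) = i ∨ False = i
(p ∨ (¬r ↔ q)) ∧ p = i ∧ i = i
¬((p ∨ (¬r ↔ q)) ∧ p) = ¬i = i
In Bochvar's internal three-valued logic: ¬r = ¬False = True
¬r ↔ q = True ↔ False = False
p ∨ (¬r ↔ q) = i ∨ False = i
(p ∨ (¬r ↔ q)) ∧ p = i ∧ i = i
¬((p ∨ (¬r ↔ q)) ∧ p) = ¬i = i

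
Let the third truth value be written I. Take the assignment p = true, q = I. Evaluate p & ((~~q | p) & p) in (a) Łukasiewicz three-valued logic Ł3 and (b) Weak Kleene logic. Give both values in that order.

In Łukasiewicz three-valued logic Ł3: ~q = ~I = I
~~q = ~I = I
~~q | p = I | true = true
(~~q | p) & p = true & true = true
p & ((~~q | p) & p) = true & true = true
In Weak Kleene logic: ~q = ~I = I
~~q = ~I = I
~~q | p = I | true = I
(~~q | p) & p = I & true = I
p & ((~~q | p) & p) = true & I = I
They differ because Łukasiewicz three-valued logic Ł3 and Weak Kleene logic treat I differently under the binary connectives.

true; I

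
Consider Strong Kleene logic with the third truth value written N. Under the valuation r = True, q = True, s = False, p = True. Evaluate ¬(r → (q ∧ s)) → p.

q ∧ s = True ∧ False = False
r → (q ∧ s) = True → False = False
¬(r → (q ∧ s)) = ¬False = True
¬(r → (q ∧ s)) → p = True → True = True

True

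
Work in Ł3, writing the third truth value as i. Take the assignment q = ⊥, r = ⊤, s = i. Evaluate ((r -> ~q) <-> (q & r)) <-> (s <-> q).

i

~q = ~⊥ = ⊤
r -> ~q = ⊤ -> ⊤ = ⊤
q & r = ⊥ & ⊤ = ⊥
(r -> ~q) <-> (q & r) = ⊤ <-> ⊥ = ⊥
s <-> q = i <-> ⊥ = i
((r -> ~q) <-> (q & r)) <-> (s <-> q) = ⊥ <-> i = i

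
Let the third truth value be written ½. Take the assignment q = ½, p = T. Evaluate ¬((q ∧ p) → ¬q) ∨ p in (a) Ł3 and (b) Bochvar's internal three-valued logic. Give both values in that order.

In Ł3: q ∧ p = ½ ∧ T = ½
¬q = ¬½ = ½
(q ∧ p) → ¬q = ½ → ½ = T  [min(1, 1−½+½)]
¬((q ∧ p) → ¬q) = ¬T = F
¬((q ∧ p) → ¬q) ∨ p = F ∨ T = T
In Bochvar's internal three-valued logic: q ∧ p = ½ ∧ T = ½
¬q = ¬½ = ½
(q ∧ p) → ¬q = ½ → ½ = ½
¬((q ∧ p) → ¬q) = ¬½ = ½
¬((q ∧ p) → ¬q) ∨ p = ½ ∨ T = ½
They differ because Ł3 and Bochvar's internal three-valued logic treat ½ differently under the binary connectives.

T; ½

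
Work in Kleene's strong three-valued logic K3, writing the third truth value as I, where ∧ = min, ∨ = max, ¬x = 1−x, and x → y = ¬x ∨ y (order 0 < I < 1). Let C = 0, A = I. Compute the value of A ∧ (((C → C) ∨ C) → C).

C → C = 0 → 0 = 1
(C → C) ∨ C = 1 ∨ 0 = 1
((C → C) ∨ C) → C = 1 → 0 = 0
A ∧ (((C → C) ∨ C) → C) = I ∧ 0 = 0

0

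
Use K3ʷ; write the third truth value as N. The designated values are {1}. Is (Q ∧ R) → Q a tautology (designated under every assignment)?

Countermodel: Q=1, R=N gives N, which is not designated.

No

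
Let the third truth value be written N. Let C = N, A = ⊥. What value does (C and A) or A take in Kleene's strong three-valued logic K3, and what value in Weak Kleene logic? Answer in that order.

⊥; N

In Kleene's strong three-valued logic K3: C and A = N and ⊥ = ⊥
(C and A) or A = ⊥ or ⊥ = ⊥
In Weak Kleene logic: C and A = N and ⊥ = N
(C and A) or A = N or ⊥ = N
They differ because Kleene's strong three-valued logic K3 and Weak Kleene logic treat N differently under the binary connectives.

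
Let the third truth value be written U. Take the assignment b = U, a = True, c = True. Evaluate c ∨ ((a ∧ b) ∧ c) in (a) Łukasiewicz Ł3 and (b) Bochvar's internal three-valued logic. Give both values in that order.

In Łukasiewicz Ł3: a ∧ b = True ∧ U = U
(a ∧ b) ∧ c = U ∧ True = U
c ∨ ((a ∧ b) ∧ c) = True ∨ U = True
In Bochvar's internal three-valued logic: a ∧ b = True ∧ U = U
(a ∧ b) ∧ c = U ∧ True = U
c ∨ ((a ∧ b) ∧ c) = True ∨ U = U
They differ because Łukasiewicz Ł3 and Bochvar's internal three-valued logic treat U differently under the binary connectives.

True; U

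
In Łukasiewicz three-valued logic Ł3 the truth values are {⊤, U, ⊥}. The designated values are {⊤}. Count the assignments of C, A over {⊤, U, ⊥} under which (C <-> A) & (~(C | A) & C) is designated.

Of the 9 assignments, 0 give a value in {⊤}.

0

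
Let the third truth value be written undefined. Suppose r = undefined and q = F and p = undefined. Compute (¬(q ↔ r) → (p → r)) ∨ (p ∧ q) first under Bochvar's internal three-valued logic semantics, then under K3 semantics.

In Bochvar's internal three-valued logic: q ↔ r = F ↔ undefined = undefined
¬(q ↔ r) = ¬undefined = undefined
p → r = undefined → undefined = undefined  [any arg is the third value ⇒ result is the third value]
¬(q ↔ r) → (p → r) = undefined → undefined = undefined
p ∧ q = undefined ∧ F = undefined
(¬(q ↔ r) → (p → r)) ∨ (p ∧ q) = undefined ∨ undefined = undefined
In K3: q ↔ r = F ↔ undefined = undefined
¬(q ↔ r) = ¬undefined = undefined
p → r = undefined → undefined = undefined
¬(q ↔ r) → (p → r) = undefined → undefined = undefined
p ∧ q = undefined ∧ F = F
(¬(q ↔ r) → (p → r)) ∨ (p ∧ q) = undefined ∨ F = undefined

undefined; undefined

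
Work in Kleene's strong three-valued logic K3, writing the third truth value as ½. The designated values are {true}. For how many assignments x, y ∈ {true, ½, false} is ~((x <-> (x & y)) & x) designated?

Designated under: (x=true, y=false); (x=false, y=true); (x=false, y=½); (x=false, y=false).

4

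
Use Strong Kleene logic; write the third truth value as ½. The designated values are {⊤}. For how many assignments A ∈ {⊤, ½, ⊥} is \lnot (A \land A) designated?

A=⊤: ⊥ ·
A=½: ½ ·
A=⊥: ⊤ ✓

1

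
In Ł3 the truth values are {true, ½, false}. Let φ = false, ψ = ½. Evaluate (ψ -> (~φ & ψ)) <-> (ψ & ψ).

~φ = ~false = true
~φ & ψ = true & ½ = ½
ψ -> (~φ & ψ) = ½ -> ½ = true  [min(1, 1−½+½)]
ψ & ψ = ½ & ½ = ½
(ψ -> (~φ & ψ)) <-> (ψ & ψ) = true <-> ½ = ½

½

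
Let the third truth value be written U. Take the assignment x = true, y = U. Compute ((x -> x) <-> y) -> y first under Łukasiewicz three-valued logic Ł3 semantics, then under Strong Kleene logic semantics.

true; U

In Łukasiewicz three-valued logic Ł3: x -> x = true -> true = true
(x -> x) <-> y = true <-> U = U
((x -> x) <-> y) -> y = U -> U = true
In Strong Kleene logic: x -> x = true -> true = true
(x -> x) <-> y = true <-> U = U
((x -> x) <-> y) -> y = U -> U = U
They differ because Łukasiewicz three-valued logic Ł3 and Strong Kleene logic treat U differently under implication.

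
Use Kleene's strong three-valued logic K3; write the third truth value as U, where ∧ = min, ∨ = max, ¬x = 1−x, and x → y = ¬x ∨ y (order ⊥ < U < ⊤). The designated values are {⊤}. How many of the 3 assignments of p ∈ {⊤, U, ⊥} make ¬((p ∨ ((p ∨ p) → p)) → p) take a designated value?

p=⊤: ⊥ ·
p=U: U ·
p=⊥: ⊤ ✓

1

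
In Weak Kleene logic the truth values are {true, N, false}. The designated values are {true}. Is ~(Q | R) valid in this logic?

No

Countermodel: Q=true, R=true gives false, which is not designated.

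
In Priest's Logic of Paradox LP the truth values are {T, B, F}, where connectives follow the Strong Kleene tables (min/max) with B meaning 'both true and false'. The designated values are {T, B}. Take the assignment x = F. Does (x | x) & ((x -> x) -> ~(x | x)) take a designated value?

x | x = F | F = F
x -> x = F -> F = T
x | x = F | F = F
~(x | x) = ~F = T
(x -> x) -> ~(x | x) = T -> T = T
(x | x) & ((x -> x) -> ~(x | x)) = F & T = F
F ∉ {T, B}.

No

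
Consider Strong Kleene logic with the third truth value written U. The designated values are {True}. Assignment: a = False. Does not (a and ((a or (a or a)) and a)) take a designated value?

a or a = False or False = False
a or (a or a) = False or False = False
(a or (a or a)) and a = False and False = False
a and ((a or (a or a)) and a) = False and False = False
not (a and ((a or (a or a)) and a)) = not False = True
True ∈ {True}.

Yes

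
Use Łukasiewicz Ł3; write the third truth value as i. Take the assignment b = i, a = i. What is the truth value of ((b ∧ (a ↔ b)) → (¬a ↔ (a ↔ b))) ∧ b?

a ↔ b = i ↔ i = ⊤
b ∧ (a ↔ b) = i ∧ ⊤ = i
¬a = ¬i = i
a ↔ b = i ↔ i = ⊤
¬a ↔ (a ↔ b) = i ↔ ⊤ = i
(b ∧ (a ↔ b)) → (¬a ↔ (a ↔ b)) = i → i = ⊤
((b ∧ (a ↔ b)) → (¬a ↔ (a ↔ b))) ∧ b = ⊤ ∧ i = i

i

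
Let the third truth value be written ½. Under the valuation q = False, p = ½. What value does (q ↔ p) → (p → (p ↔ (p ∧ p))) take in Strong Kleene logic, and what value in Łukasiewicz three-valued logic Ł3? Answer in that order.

½; True

In Strong Kleene logic: q ↔ p = False ↔ ½ = ½
p ∧ p = ½ ∧ ½ = ½
p ↔ (p ∧ p) = ½ ↔ ½ = ½
p → (p ↔ (p ∧ p)) = ½ → ½ = ½
(q ↔ p) → (p → (p ↔ (p ∧ p))) = ½ → ½ = ½
In Łukasiewicz three-valued logic Ł3: q ↔ p = False ↔ ½ = ½  [1 − |0−½|]
p ∧ p = ½ ∧ ½ = ½
p ↔ (p ∧ p) = ½ ↔ ½ = True
p → (p ↔ (p ∧ p)) = ½ → True = True
(q ↔ p) → (p → (p ↔ (p ∧ p))) = ½ → True = True
They differ because Strong Kleene logic and Łukasiewicz three-valued logic Ł3 treat ½ differently under implication.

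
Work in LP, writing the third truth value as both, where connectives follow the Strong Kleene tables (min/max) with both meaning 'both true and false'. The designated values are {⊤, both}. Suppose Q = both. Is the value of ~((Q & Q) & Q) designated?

Q & Q = both & both = both
(Q & Q) & Q = both & both = both
~((Q & Q) & Q) = ~both = both
both ∈ {⊤, both}.

Yes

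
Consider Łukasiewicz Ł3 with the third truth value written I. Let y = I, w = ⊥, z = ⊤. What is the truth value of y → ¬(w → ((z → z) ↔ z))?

z → z = ⊤ → ⊤ = ⊤
(z → z) ↔ z = ⊤ ↔ ⊤ = ⊤
w → ((z → z) ↔ z) = ⊥ → ⊤ = ⊤
¬(w → ((z → z) ↔ z)) = ¬⊤ = ⊥
y → ¬(w → ((z → z) ↔ z)) = I → ⊥ = I

I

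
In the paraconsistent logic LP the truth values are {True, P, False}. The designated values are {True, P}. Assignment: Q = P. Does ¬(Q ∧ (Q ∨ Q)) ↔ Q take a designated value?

Q ∨ Q = P ∨ P = P
Q ∧ (Q ∨ Q) = P ∧ P = P
¬(Q ∧ (Q ∨ Q)) = ¬P = P
¬(Q ∧ (Q ∨ Q)) ↔ Q = P ↔ P = P
P ∈ {True, P}.

Yes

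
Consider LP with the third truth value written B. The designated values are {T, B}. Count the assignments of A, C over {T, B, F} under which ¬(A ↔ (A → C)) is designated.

Of the 9 assignments, 8 give a value in {T, B}.

8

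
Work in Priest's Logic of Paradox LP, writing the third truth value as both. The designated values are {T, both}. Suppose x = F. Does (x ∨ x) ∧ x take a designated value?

No

x ∨ x = F ∨ F = F
(x ∨ x) ∧ x = F ∧ F = F
F ∉ {T, both}.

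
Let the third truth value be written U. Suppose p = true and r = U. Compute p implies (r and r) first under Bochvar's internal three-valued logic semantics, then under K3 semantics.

In Bochvar's internal three-valued logic: r and r = U and U = U
p implies (r and r) = true implies U = U  [any arg is the third value ⇒ result is the third value]
In K3: r and r = U and U = U
p implies (r and r) = true implies U = U  [not true or U]

U; U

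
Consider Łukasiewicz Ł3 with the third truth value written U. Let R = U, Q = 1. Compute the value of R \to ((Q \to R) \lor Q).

1

Q \to R = 1 \to U = U
(Q \to R) \lor Q = U \lor 1 = 1
R \to ((Q \to R) \lor Q) = U \to 1 = 1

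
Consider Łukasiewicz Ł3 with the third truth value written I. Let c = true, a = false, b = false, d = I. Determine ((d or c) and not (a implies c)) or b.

d or c = I or true = true
a implies c = false implies true = true
not (a implies c) = not true = false
(d or c) and not (a implies c) = true and false = false
((d or c) and not (a implies c)) or b = false or false = false

false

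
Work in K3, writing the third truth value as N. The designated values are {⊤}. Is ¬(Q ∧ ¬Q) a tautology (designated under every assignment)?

No

Countermodel: Q=N gives N, which is not designated.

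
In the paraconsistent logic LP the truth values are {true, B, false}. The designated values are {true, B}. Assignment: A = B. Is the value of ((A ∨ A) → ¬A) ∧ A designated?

Yes

A ∨ A = B ∨ B = B
¬A = ¬B = B
(A ∨ A) → ¬A = B → B = B  [¬B ∨ B]
((A ∨ A) → ¬A) ∧ A = B ∧ B = B
B ∈ {true, B}.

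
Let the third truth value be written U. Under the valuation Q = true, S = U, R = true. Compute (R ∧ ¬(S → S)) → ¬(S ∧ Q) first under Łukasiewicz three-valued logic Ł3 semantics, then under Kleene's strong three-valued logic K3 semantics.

true; U

In Łukasiewicz three-valued logic Ł3: S → S = U → U = true  [min(1, 1−½+½)]
¬(S → S) = ¬true = false
R ∧ ¬(S → S) = true ∧ false = false
S ∧ Q = U ∧ true = U
¬(S ∧ Q) = ¬U = U
(R ∧ ¬(S → S)) → ¬(S ∧ Q) = false → U = true
In Kleene's strong three-valued logic K3: S → S = U → U = U  [¬U ∨ U]
¬(S → S) = ¬U = U
R ∧ ¬(S → S) = true ∧ U = U
S ∧ Q = U ∧ true = U
¬(S ∧ Q) = ¬U = U
(R ∧ ¬(S → S)) → ¬(S ∧ Q) = U → U = U
They differ because Łukasiewicz three-valued logic Ł3 and Kleene's strong three-valued logic K3 treat U differently under implication.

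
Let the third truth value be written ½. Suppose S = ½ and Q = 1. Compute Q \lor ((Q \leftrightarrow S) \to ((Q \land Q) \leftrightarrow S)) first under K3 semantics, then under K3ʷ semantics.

1; ½

In K3: Q \leftrightarrow S = 1 \leftrightarrow ½ = ½
Q \land Q = 1 \land 1 = 1
(Q \land Q) \leftrightarrow S = 1 \leftrightarrow ½ = ½
(Q \leftrightarrow S) \to ((Q \land Q) \leftrightarrow S) = ½ \to ½ = ½
Q \lor ((Q \leftrightarrow S) \to ((Q \land Q) \leftrightarrow S)) = 1 \lor ½ = 1
In K3ʷ: Q \leftrightarrow S = 1 \leftrightarrow ½ = ½
Q \land Q = 1 \land 1 = 1
(Q \land Q) \leftrightarrow S = 1 \leftrightarrow ½ = ½
(Q \leftrightarrow S) \to ((Q \land Q) \leftrightarrow S) = ½ \to ½ = ½  [any arg is the third value ⇒ result is the third value]
Q \lor ((Q \leftrightarrow S) \to ((Q \land Q) \leftrightarrow S)) = 1 \lor ½ = ½
They differ because K3 and K3ʷ treat ½ differently under the binary connectives.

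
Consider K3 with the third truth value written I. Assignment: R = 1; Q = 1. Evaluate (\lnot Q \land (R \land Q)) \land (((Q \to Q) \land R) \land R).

0

\lnot Q = \lnot 1 = 0
R \land Q = 1 \land 1 = 1
\lnot Q \land (R \land Q) = 0 \land 1 = 0
Q \to Q = 1 \to 1 = 1
(Q \to Q) \land R = 1 \land 1 = 1
((Q \to Q) \land R) \land R = 1 \land 1 = 1
(\lnot Q \land (R \land Q)) \land (((Q \to Q) \land R) \land R) = 0 \land 1 = 0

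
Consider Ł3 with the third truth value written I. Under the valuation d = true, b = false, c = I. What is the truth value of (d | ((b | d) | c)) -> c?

b | d = false | true = true
(b | d) | c = true | I = true
d | ((b | d) | c) = true | true = true
(d | ((b | d) | c)) -> c = true -> I = I

I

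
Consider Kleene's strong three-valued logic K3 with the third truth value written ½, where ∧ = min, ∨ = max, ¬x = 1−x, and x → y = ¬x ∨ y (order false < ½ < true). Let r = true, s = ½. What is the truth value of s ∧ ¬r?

false

¬r = ¬true = false
s ∧ ¬r = ½ ∧ false = false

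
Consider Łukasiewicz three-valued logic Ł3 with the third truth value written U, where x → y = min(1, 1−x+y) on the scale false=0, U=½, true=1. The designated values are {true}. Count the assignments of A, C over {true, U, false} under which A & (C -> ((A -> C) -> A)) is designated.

3

Designated under: (A=true, C=true); (A=true, C=U); (A=true, C=false).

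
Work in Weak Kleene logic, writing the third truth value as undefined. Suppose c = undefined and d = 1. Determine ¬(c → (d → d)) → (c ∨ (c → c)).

d → d = 1 → 1 = 1
c → (d → d) = undefined → 1 = undefined  [any arg is the third value ⇒ result is the third value]
¬(c → (d → d)) = ¬undefined = undefined
c → c = undefined → undefined = undefined
c ∨ (c → c) = undefined ∨ undefined = undefined
¬(c → (d → d)) → (c ∨ (c → c)) = undefined → undefined = undefined

undefined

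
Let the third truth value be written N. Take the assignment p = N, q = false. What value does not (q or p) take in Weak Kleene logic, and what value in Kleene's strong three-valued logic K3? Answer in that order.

In Weak Kleene logic: q or p = false or N = N
not (q or p) = not N = N
In Kleene's strong three-valued logic K3: q or p = false or N = N
not (q or p) = not N = N

N; N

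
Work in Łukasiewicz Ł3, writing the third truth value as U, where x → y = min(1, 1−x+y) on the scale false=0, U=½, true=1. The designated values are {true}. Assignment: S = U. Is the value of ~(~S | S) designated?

~S = ~U = U
~S | S = U | U = U
~(~S | S) = ~U = U
U ∉ {true}.

No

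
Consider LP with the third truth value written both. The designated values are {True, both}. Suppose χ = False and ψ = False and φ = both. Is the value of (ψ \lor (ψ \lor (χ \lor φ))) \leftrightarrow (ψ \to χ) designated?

χ \lor φ = False \lor both = both
ψ \lor (χ \lor φ) = False \lor both = both
ψ \lor (ψ \lor (χ \lor φ)) = False \lor both = both
ψ \to χ = False \to False = True
(ψ \lor (ψ \lor (χ \lor φ))) \leftrightarrow (ψ \to χ) = both \leftrightarrow True = both
both ∈ {True, both}.

Yes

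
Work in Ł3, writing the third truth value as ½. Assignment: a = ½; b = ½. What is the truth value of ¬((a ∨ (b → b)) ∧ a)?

b → b = ½ → ½ = T
a ∨ (b → b) = ½ ∨ T = T
(a ∨ (b → b)) ∧ a = T ∧ ½ = ½
¬((a ∨ (b → b)) ∧ a) = ¬½ = ½

½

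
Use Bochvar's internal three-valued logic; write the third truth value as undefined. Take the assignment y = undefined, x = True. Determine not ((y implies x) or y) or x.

undefined

y implies x = undefined implies True = undefined  [any arg is the third value ⇒ result is the third value]
(y implies x) or y = undefined or undefined = undefined
not ((y implies x) or y) = not undefined = undefined
not ((y implies x) or y) or x = undefined or True = undefined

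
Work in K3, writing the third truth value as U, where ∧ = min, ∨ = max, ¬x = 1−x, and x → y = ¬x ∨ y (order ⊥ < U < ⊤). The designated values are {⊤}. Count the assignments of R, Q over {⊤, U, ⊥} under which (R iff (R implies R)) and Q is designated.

1

Designated under: (R=⊤, Q=⊤).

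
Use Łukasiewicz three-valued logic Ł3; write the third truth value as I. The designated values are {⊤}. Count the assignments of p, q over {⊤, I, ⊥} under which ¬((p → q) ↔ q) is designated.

Designated under: (p=⊥, q=⊥).

1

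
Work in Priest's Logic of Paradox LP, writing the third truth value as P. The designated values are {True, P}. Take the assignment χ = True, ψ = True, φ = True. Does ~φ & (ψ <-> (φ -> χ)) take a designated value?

~φ = ~True = False
φ -> χ = True -> True = True
ψ <-> (φ -> χ) = True <-> True = True
~φ & (ψ <-> (φ -> χ)) = False & True = False
False ∉ {True, P}.

No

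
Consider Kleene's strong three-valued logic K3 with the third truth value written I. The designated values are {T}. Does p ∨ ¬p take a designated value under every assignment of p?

No

Countermodel: p=I gives I, which is not designated.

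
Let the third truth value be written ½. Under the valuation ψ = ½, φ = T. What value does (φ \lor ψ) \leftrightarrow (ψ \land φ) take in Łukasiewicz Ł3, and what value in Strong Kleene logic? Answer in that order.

½; ½

In Łukasiewicz Ł3: φ \lor ψ = T \lor ½ = T
ψ \land φ = ½ \land T = ½
(φ \lor ψ) \leftrightarrow (ψ \land φ) = T \leftrightarrow ½ = ½  [1 − |1−½|]
In Strong Kleene logic: φ \lor ψ = T \lor ½ = T
ψ \land φ = ½ \land T = ½
(φ \lor ψ) \leftrightarrow (ψ \land φ) = T \leftrightarrow ½ = ½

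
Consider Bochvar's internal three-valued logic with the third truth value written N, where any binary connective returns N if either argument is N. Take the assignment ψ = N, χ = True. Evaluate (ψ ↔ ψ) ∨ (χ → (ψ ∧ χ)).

ψ ↔ ψ = N ↔ N = N
ψ ∧ χ = N ∧ True = N
χ → (ψ ∧ χ) = True → N = N  [any arg is the third value ⇒ result is the third value]
(ψ ↔ ψ) ∨ (χ → (ψ ∧ χ)) = N ∨ N = N

N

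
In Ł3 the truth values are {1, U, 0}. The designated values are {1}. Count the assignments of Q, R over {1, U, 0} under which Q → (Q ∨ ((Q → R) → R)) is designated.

Of the 9 assignments, 9 give a value in {1}.

9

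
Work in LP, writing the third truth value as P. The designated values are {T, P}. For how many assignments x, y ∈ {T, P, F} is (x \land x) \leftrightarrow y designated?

Of the 9 assignments, 7 give a value in {T, P}.

7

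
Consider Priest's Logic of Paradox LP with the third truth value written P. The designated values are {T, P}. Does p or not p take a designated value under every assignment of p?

Every assignment of p over {T, P, F} gives a value in {T, P}.
In particular, with p=P: p or not p = P.

Yes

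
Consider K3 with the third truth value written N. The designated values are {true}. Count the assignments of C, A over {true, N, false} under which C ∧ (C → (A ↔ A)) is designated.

Designated under: (C=true, A=true); (C=true, A=false).

2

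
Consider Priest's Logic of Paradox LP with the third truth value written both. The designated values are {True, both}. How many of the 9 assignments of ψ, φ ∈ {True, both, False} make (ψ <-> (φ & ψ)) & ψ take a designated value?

Of the 9 assignments, 5 give a value in {True, both}.

5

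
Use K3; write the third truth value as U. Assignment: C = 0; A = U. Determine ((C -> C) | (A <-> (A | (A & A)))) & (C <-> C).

C -> C = 0 -> 0 = 1
A & A = U & U = U
A | (A & A) = U | U = U
A <-> (A | (A & A)) = U <-> U = U
(C -> C) | (A <-> (A | (A & A))) = 1 | U = 1
C <-> C = 0 <-> 0 = 1
((C -> C) | (A <-> (A | (A & A)))) & (C <-> C) = 1 & 1 = 1

1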